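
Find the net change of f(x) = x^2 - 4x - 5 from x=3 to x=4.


Net change = f(b) - f(a)
f(x) = x^2 - 4x - 5
Compute f(4):
f(4) = 1 * 4^2 - 4 * 4 - 5
= 16 - 16 - 5
= -5
Compute f(3):
f(3) = 1 * 3^2 - 4 * 3 - 5
= 9 - 12 - 5
= -8
Net change = -5 - (-8) = 3

3


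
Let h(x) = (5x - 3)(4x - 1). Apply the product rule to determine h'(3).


Let u(x) = 5x - 3 and v(x) = 4x - 1
u'(x) = 5
v'(x) = 4
Product rule: h'(x) = u'(x)*v(x) + u(x)*v'(x)
= 5 * (4x - 1) + (5x - 3) * 4
At x = 3:
u(3) = 5 * 3 - 3 = 12
v(3) = 4 * 3 - 1 = 11
h'(3) = 5 * 11 + 12 * 4
= 55 + 48
= 103

103


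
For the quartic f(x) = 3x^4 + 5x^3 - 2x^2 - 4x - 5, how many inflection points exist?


Inflection points occur where f''(x) = 0 and concavity changes.
f(x) = 3x^4 + 5x^3 - 2x^2 - 4x - 5
f'(x) = 12x^3 + 15x^2 - 4x - 4
f''(x) = 36x^2 + 30x - 4
This is a quadratic in x. Use the discriminant to count real roots.
Discriminant = (30)^2 - 4 * 36 * (-4)
= 900 - (-576)
= 1476
Since discriminant > 0, f''(x) = 0 has 2 distinct real solutions.
A quadratic with two distinct real roots changes sign at each root, so concavity changes at both.
Number of inflection points: 2

2


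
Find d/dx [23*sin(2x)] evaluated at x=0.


Apply the chain rule to differentiate 23*sin(2x):
d/dx [23*sin(2x)]
= 23 * cos(2x) * d/dx(2x)
= 23 * 2 * cos(2x)
= 46 * cos(2x)
Evaluate at x = 0:
= 46 * cos(0)
= 46 * 1
= 46

46


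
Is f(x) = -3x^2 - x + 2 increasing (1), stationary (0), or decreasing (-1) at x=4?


Compute f'(x) to determine behavior:
f'(x) = -6x - 1
f'(4) = -6 * 4 - 1
= -24 - 1
= -25
Since f'(4) < 0, the function is decreasing (-1)

-1


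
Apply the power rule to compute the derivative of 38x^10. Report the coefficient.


We apply the power rule: d/dx [ax^n] = a*n * x^(n-1)
d/dx [38x^10]
= 38 * 10 * x^(10-1)
= 380x^9
The coefficient is 380

380


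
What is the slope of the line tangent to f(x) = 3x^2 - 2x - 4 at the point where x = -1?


The slope of the tangent line equals f'(x) at the point.
f(x) = 3x^2 - 2x - 4
f'(x) = 6x - 2
At x = -1:
f'(-1) = 6 * (-1) - 2
= -6 - 2
= -8

-8


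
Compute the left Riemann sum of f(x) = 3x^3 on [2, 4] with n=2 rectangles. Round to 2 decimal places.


Left Riemann sum uses left endpoints of each subinterval.
Interval: [2, 4], n = 2
dx = (4 - 2) / 2 = 1
Left endpoints: [2, 3]
f values: [24, 81]
Sum = dx * (sum of f values)
= 1 * 105
= 105 = 105.00

105.00


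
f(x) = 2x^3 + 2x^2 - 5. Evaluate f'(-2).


Differentiate f(x) = 2x^3 + 2x^2 - 5 term by term:
f'(x) = 6x^2 + 4x
Substitute x = -2:
f'(-2) = 6 * (-2)^2 + 4 * (-2) + 0
= 24 - 8 + 0
= 16

16


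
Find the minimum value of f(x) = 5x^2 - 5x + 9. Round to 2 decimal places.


For a quadratic f(x) = ax^2 + bx + c with a > 0, the minimum is at the vertex.
Vertex x-coordinate: x = -b/(2a)
x = -(-5) / (2 * 5)
x = 5/10 = 1/2
Substitute back to find the minimum value:
f(1/2) = 5 * (1/2)^2 - 5 * (1/2) + 9
= 5/4 - 5/2 + 9
= 31/4 = 7.75

7.75


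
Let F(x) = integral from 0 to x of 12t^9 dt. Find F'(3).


By the Fundamental Theorem of Calculus (Part 1):
If F(x) = integral from 0 to x of f(t) dt, then F'(x) = f(x)
Here f(t) = 12t^9
So F'(x) = 12x^9
Evaluate at x = 3:
F'(3) = 12 * 3^9
= 12 * 19683
= 236196

236196


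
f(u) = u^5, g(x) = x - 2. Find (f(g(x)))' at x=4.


Using the chain rule: (f(g(x)))' = f'(g(x)) * g'(x)
First, find g(4):
g(4) = 1 * 4 - 2 = 2
Next, f'(u) = 5u^4
And g'(x) = 1
So f'(g(4)) * g'(4)
= 5 * 2^4 * 1
= 5 * 16 * 1
= 80

80


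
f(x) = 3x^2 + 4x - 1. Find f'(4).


Differentiate term by term using power and sum rules:
f(x) = 3x^2 + 4x - 1
f'(x) = 6x + 4
Substitute x = 4:
f'(4) = 6 * 4 + 4
= 24 + 4
= 28

28


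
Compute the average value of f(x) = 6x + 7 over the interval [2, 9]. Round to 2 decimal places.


Average value = 1/(b-a) * integral from a to b of f(x) dx
First compute the integral of 6x + 7:
F(x) = 3x^2 + 7x
F(9) = 3 * 81 + 7 * 9 = 306
F(2) = 3 * 4 + 7 * 2 = 26
Integral = 306 - 26 = 280
Average = 280 / (9 - 2) = 280 / 7
= 40 = 40.00

40.00


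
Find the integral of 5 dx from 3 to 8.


The integral of a constant k over [a, b] equals k * (b - a).
integral from 3 to 8 of 5 dx
= 5 * (8 - 3)
= 5 * 5
= 25

25


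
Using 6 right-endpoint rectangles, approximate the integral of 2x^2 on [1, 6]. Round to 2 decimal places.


Right Riemann sum uses right endpoints of each subinterval.
Interval: [1, 6], n = 6
dx = (6 - 1) / 6 = 5/6
Right endpoints: [11/6, 8/3, 7/2, 13/3, 31/6, 6]
f values: [121/18, 128/9, 49/2, 338/9, 961/18, 72]
Sum = dx * (sum of f values)
= 5/6 * 3751/18
= 18755/108 ≈ 173.66

173.66


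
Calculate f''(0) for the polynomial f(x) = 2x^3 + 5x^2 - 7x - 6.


First derivative:
f'(x) = 6x^2 + 10x - 7
Second derivative:
f''(x) = 12x + 10
Substitute x = 0:
f''(0) = 12 * 0 + 10
= 0 + 10
= 10

10


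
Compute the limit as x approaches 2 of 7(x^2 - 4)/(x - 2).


Direct substitution gives 0/0, so we factor the numerator.
Factor: 7(x^2 - 4) = 7 * (x - 2)(x + 2)
Cancel the common factor (x - 2):
7(x^2 - 4)/(x - 2) = 7 * (x + 2)
Now substitute x = 2:
= 7 * (2 + 2) = 28

28


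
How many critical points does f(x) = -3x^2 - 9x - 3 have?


Find where f'(x) = 0:
f'(x) = -6x - 9
Set f'(x) = 0:
-6x - 9 = 0
x = 9 / (-6) = -3/2
This is a linear equation in x, so there is exactly one solution.
Number of critical points: 1

1


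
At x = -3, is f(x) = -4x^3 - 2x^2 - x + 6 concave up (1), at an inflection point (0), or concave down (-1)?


Concavity is determined by the sign of f''(x).
f(x) = -4x^3 - 2x^2 - x + 6
f'(x) = -12x^2 - 4x - 1
f''(x) = -24x - 4
f''(-3) = -24 * (-3) - 4
= 72 - 4
= 68
Since f''(-3) > 0, the function is concave up (1)

1


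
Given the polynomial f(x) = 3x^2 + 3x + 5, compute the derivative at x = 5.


Differentiate term by term using power and sum rules:
f(x) = 3x^2 + 3x + 5
f'(x) = 6x + 3
Substitute x = 5:
f'(5) = 6 * 5 + 3
= 30 + 3
= 33

33


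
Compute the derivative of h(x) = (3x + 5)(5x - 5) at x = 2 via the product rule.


Let u(x) = 3x + 5 and v(x) = 5x - 5
u'(x) = 3
v'(x) = 5
Product rule: h'(x) = u'(x)*v(x) + u(x)*v'(x)
= 3 * (5x - 5) + (3x + 5) * 5
At x = 2:
u(2) = 3 * 2 + 5 = 11
v(2) = 5 * 2 - 5 = 5
h'(2) = 3 * 5 + 11 * 5
= 15 + 55
= 70

70


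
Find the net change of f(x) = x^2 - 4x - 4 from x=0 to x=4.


Net change = f(b) - f(a)
f(x) = x^2 - 4x - 4
Compute f(4):
f(4) = 1 * 4^2 - 4 * 4 - 4
= 16 - 16 - 4
= -4
Compute f(0):
f(0) = 1 * 0^2 - 4 * 0 - 4
= 0 + 0 - 4
= -4
Net change = -4 - (-4) = 0

0


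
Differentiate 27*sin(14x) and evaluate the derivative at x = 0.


Apply the chain rule to differentiate 27*sin(14x):
d/dx [27*sin(14x)]
= 27 * cos(14x) * d/dx(14x)
= 27 * 14 * cos(14x)
= 378 * cos(14x)
Evaluate at x = 0:
= 378 * cos(0)
= 378 * 1
= 378

378


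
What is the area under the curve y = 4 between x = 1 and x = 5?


The area under a constant function y = 4 is a rectangle.
Width = 5 - 1 = 4
Height = 4
Area = width * height
= 4 * 4
= 16

16


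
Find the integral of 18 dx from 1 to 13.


The integral of a constant k over [a, b] equals k * (b - a).
integral from 1 to 13 of 18 dx
= 18 * (13 - 1)
= 18 * 12
= 216

216


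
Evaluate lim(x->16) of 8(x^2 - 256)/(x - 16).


Direct substitution gives 0/0, so we factor the numerator.
Factor: 8(x^2 - 256) = 8 * (x - 16)(x + 16)
Cancel the common factor (x - 16):
8(x^2 - 256)/(x - 16) = 8 * (x + 16)
Now substitute x = 16:
= 8 * (16 + 16) = 256

256


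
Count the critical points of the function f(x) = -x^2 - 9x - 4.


Find where f'(x) = 0:
f'(x) = -2x - 9
Set f'(x) = 0:
-2x - 9 = 0
x = 9 / (-2) = -9/2
This is a linear equation in x, so there is exactly one solution.
Number of critical points: 1

1


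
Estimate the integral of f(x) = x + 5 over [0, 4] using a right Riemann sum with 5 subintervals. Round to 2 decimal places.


Right Riemann sum uses right endpoints of each subinterval.
Interval: [0, 4], n = 5
dx = (4 - 0) / 5 = 4/5
Right endpoints: [4/5, 8/5, 12/5, 16/5, 4]
f values: [29/5, 33/5, 37/5, 41/5, 9]
Sum = dx * (sum of f values)
= 4/5 * 37
= 148/5 = 29.60

29.60


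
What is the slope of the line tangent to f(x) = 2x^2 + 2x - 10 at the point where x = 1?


The slope of the tangent line equals f'(x) at the point.
f(x) = 2x^2 + 2x - 10
f'(x) = 4x + 2
At x = 1:
f'(1) = 4 * 1 + 2
= 4 + 2
= 6

6


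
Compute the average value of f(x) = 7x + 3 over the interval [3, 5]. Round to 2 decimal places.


Average value = 1/(b-a) * integral from a to b of f(x) dx
First compute the integral of 7x + 3:
F(x) = (7/2)x^2 + 3x
F(5) = 7/2 * 25 + 3 * 5 = 205/2
F(3) = 7/2 * 9 + 3 * 3 = 81/2
Integral = 205/2 - 81/2 = 62
Average = 62 / (5 - 3) = 62 / 2
= 31 = 31.00

31.00


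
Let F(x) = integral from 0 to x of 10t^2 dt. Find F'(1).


By the Fundamental Theorem of Calculus (Part 1):
If F(x) = integral from 0 to x of f(t) dt, then F'(x) = f(x)
Here f(t) = 10t^2
So F'(x) = 10x^2
Evaluate at x = 1:
F'(1) = 10 * 1^2
= 10 * 1
= 10

10


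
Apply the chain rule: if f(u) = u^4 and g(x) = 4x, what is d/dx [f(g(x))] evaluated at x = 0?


Using the chain rule: (f(g(x)))' = f'(g(x)) * g'(x)
First, find g(0):
g(0) = 4 * 0 + 0 = 0
Next, f'(u) = 4u^3
And g'(x) = 4
So f'(g(0)) * g'(0)
= 4 * 0^3 * 4
= 4 * 0 * 4
= 0

0


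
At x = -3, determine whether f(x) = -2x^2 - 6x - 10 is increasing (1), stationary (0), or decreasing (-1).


Compute f'(x) to determine behavior:
f'(x) = -4x - 6
f'(-3) = -4 * (-3) - 6
= 12 - 6
= 6
Since f'(-3) > 0, the function is increasing (1)

1


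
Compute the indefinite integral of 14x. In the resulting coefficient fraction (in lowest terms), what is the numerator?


Apply the power rule for integration:
integral of ax^n dx = a/(n+1) * x^(n+1) + C
integral of 14x dx
= 14/2 * x^2 + C
= 7 * x^2 + C
The coefficient in lowest terms is 7 = 7/1, so its numerator is 7

7


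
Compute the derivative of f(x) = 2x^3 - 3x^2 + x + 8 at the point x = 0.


Differentiate f(x) = 2x^3 - 3x^2 + x + 8 term by term:
f'(x) = 6x^2 - 6x + 1
Substitute x = 0:
f'(0) = 6 * 0^2 - 6 * 0 + 1
= 0 + 0 + 1
= 1

1


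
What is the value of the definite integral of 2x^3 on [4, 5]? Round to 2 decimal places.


Find the antiderivative of 2x^3:
F(x) = 2/4 * x^4
Apply the Fundamental Theorem of Calculus:
F(5) - F(4)
= 2/4 * 5^4 - 2/4 * 4^4
= 2/4 * (625 - 256)
= 2/4 * 369
= 369/2 = 184.50

184.50


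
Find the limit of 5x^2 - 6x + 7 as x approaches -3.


Since polynomials are continuous, we use direct substitution.
lim(x->-3) of 5x^2 - 6x + 7
= 5 * (-3)^2 - 6 * (-3) + 7
= 45 + 18 + 7
= 70

70


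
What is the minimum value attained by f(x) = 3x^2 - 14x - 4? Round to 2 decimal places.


For a quadratic f(x) = ax^2 + bx + c with a > 0, the minimum is at the vertex.
Vertex x-coordinate: x = -b/(2a)
x = -(-14) / (2 * 3)
x = 14/6 = 7/3
Substitute back to find the minimum value:
f(7/3) = 3 * (7/3)^2 - 14 * (7/3) - 4
= 49/3 - 98/3 - 4
= -61/3 ≈ -20.33

-20.33


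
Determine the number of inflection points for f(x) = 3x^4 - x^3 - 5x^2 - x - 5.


Inflection points occur where f''(x) = 0 and concavity changes.
f(x) = 3x^4 - x^3 - 5x^2 - x - 5
f'(x) = 12x^3 - 3x^2 - 10x - 1
f''(x) = 36x^2 - 6x - 10
This is a quadratic in x. Use the discriminant to count real roots.
Discriminant = (-6)^2 - 4 * 36 * (-10)
= 36 - (-1440)
= 1476
Since discriminant > 0, f''(x) = 0 has 2 distinct real solutions.
A quadratic with two distinct real roots changes sign at each root, so concavity changes at both.
Number of inflection points: 2

2


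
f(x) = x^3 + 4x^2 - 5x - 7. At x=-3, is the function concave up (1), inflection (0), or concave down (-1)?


Concavity is determined by the sign of f''(x).
f(x) = x^3 + 4x^2 - 5x - 7
f'(x) = 3x^2 + 8x - 5
f''(x) = 6x + 8
f''(-3) = 6 * (-3) + 8
= -18 + 8
= -10
Since f''(-3) < 0, the function is concave down (-1)

-1


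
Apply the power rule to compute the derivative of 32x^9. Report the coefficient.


We apply the power rule: d/dx [ax^n] = a*n * x^(n-1)
d/dx [32x^9]
= 32 * 9 * x^(9-1)
= 288x^8
The coefficient is 288

288


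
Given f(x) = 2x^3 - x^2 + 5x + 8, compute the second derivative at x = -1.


First derivative:
f'(x) = 6x^2 - 2x + 5
Second derivative:
f''(x) = 12x - 2
Substitute x = -1:
f''(-1) = 12 * (-1) - 2
= -12 - 2
= -14

-14


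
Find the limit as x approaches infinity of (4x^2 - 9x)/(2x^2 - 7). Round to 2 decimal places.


For limits at infinity with equal-degree polynomials,
we compare leading coefficients.
Numerator leading term: 4x^2
Denominator leading term: 2x^2
Divide both by x^2:
lim = (4 - 9/x) / (2 - 7/x^2)
As x -> infinity, the 1/x and 1/x^2 terms vanish:
= 4/2 = 2 = 2.00

2.00


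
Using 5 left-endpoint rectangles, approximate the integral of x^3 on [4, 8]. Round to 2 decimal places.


Left Riemann sum uses left endpoints of each subinterval.
Interval: [4, 8], n = 5
dx = (8 - 4) / 5 = 4/5
Left endpoints: [4, 24/5, 28/5, 32/5, 36/5]
f values: [64, 13824/125, 21952/125, 32768/125, 46656/125]
Sum = dx * (sum of f values)
= 4/5 * 4928/5
= 19712/25 = 788.48

788.48


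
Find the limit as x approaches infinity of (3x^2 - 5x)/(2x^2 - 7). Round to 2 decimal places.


For limits at infinity with equal-degree polynomials,
we compare leading coefficients.
Numerator leading term: 3x^2
Denominator leading term: 2x^2
Divide both by x^2:
lim = (3 - 5/x) / (2 - 7/x^2)
As x -> infinity, the 1/x and 1/x^2 terms vanish:
= 3/2 = 1.50

1.50


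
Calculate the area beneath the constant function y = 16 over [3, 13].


The area under a constant function y = 16 is a rectangle.
Width = 13 - 3 = 10
Height = 16
Area = width * height
= 10 * 16
= 160

160


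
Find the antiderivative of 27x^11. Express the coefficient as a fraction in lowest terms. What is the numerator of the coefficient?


Apply the power rule for integration:
integral of ax^n dx = a/(n+1) * x^(n+1) + C
integral of 27x^11 dx
= 27/12 * x^12 + C
= 9/4 * x^12 + C
The coefficient in lowest terms is 9/4, and its numerator is 9

9


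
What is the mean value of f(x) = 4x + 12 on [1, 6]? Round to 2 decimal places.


Average value = 1/(b-a) * integral from a to b of f(x) dx
First compute the integral of 4x + 12:
F(x) = 2x^2 + 12x
F(6) = 2 * 36 + 12 * 6 = 144
F(1) = 2 * 1 + 12 * 1 = 14
Integral = 144 - 14 = 130
Average = 130 / (6 - 1) = 130 / 5
= 26 = 26.00

26.00


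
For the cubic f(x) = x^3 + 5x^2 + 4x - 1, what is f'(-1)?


Differentiate f(x) = x^3 + 5x^2 + 4x - 1 term by term:
f'(x) = 3x^2 + 10x + 4
Substitute x = -1:
f'(-1) = 3 * (-1)^2 + 10 * (-1) + 4
= 3 - 10 + 4
= -3

-3


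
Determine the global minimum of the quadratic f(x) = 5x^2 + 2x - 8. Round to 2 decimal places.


For a quadratic f(x) = ax^2 + bx + c with a > 0, the minimum is at the vertex.
Vertex x-coordinate: x = -b/(2a)
x = -(2) / (2 * 5)
x = -2/10 = -1/5
Substitute back to find the minimum value:
f(-1/5) = 5 * (-1/5)^2 + 2 * (-1/5) - 8
= 1/5 - 2/5 - 8
= -41/5 = -8.20

-8.20


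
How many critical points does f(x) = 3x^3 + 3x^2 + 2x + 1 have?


Find where f'(x) = 0:
f(x) = 3x^3 + 3x^2 + 2x + 1
f'(x) = 9x^2 + 6x + 2
This is a quadratic in x. Use the discriminant to count real roots.
Discriminant = (6)^2 - 4 * 9 * 2
= 36 - 72
= -36
Since discriminant < 0, f'(x) = 0 has no real solutions.
Number of critical points: 0

0


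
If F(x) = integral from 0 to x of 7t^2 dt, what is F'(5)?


By the Fundamental Theorem of Calculus (Part 1):
If F(x) = integral from 0 to x of f(t) dt, then F'(x) = f(x)
Here f(t) = 7t^2
So F'(x) = 7x^2
Evaluate at x = 5:
F'(5) = 7 * 5^2
= 7 * 25
= 175

175


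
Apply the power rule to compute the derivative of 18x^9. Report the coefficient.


We apply the power rule: d/dx [ax^n] = a*n * x^(n-1)
d/dx [18x^9]
= 18 * 9 * x^(9-1)
= 162x^8
The coefficient is 162

162


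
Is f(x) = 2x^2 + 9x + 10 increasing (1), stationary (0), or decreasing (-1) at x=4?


Compute f'(x) to determine behavior:
f'(x) = 4x + 9
f'(4) = 4 * 4 + 9
= 16 + 9
= 25
Since f'(4) > 0, the function is increasing (1)

1


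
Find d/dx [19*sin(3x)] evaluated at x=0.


Apply the chain rule to differentiate 19*sin(3x):
d/dx [19*sin(3x)]
= 19 * cos(3x) * d/dx(3x)
= 19 * 3 * cos(3x)
= 57 * cos(3x)
Evaluate at x = 0:
= 57 * cos(0)
= 57 * 1
= 57

57


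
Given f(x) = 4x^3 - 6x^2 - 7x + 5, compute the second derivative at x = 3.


First derivative:
f'(x) = 12x^2 - 12x - 7
Second derivative:
f''(x) = 24x - 12
Substitute x = 3:
f''(3) = 24 * 3 - 12
= 72 - 12
= 60

60


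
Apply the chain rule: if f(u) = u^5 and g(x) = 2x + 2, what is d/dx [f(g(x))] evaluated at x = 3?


Using the chain rule: (f(g(x)))' = f'(g(x)) * g'(x)
First, find g(3):
g(3) = 2 * 3 + 2 = 8
Next, f'(u) = 5u^4
And g'(x) = 2
So f'(g(3)) * g'(3)
= 5 * 8^4 * 2
= 5 * 4096 * 2
= 40960

40960


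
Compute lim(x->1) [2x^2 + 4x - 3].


Since polynomials are continuous, we use direct substitution.
lim(x->1) of 2x^2 + 4x - 3
= 2 * 1^2 + 4 * 1 - 3
= 2 + 4 - 3
= 3

3


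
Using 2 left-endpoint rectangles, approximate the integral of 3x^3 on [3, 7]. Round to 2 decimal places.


Left Riemann sum uses left endpoints of each subinterval.
Interval: [3, 7], n = 2
dx = (7 - 3) / 2 = 2
Left endpoints: [3, 5]
f values: [81, 375]
Sum = dx * (sum of f values)
= 2 * 456
= 912 = 912.00

912.00


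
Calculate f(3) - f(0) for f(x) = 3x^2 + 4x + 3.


Net change = f(b) - f(a)
f(x) = 3x^2 + 4x + 3
Compute f(3):
f(3) = 3 * 3^2 + 4 * 3 + 3
= 27 + 12 + 3
= 42
Compute f(0):
f(0) = 3 * 0^2 + 4 * 0 + 3
= 0 + 0 + 3
= 3
Net change = 42 - 3 = 39

39


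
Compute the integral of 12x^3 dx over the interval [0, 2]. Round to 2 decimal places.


Find the antiderivative of 12x^3:
F(x) = 12/4 * x^4
Apply the Fundamental Theorem of Calculus:
F(2) - F(0)
= 12/4 * 2^4 - 12/4 * 0^4
= 12/4 * (16 - 0)
= 12/4 * 16
= 48 = 48.00

48.00


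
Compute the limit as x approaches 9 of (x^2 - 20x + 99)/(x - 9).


Direct substitution gives 0/0, so we factor the numerator.
Factor: (x^2 - 20x + 99) = (x - 9)(x - 11)
Cancel the common factor (x - 9):
(x^2 - 20x + 99)/(x - 9) = (x - 11)
Now substitute x = 9:
= (9) - (11) = -2

-2


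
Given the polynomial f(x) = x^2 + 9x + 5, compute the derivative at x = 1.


Differentiate term by term using power and sum rules:
f(x) = x^2 + 9x + 5
f'(x) = 2x + 9
Substitute x = 1:
f'(1) = 2 * 1 + 9
= 2 + 9
= 11

11


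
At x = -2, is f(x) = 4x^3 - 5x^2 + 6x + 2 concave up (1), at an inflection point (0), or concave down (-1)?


Concavity is determined by the sign of f''(x).
f(x) = 4x^3 - 5x^2 + 6x + 2
f'(x) = 12x^2 - 10x + 6
f''(x) = 24x - 10
f''(-2) = 24 * (-2) - 10
= -48 - 10
= -58
Since f''(-2) < 0, the function is concave down (-1)

-1


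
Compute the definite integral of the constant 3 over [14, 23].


The integral of a constant k over [a, b] equals k * (b - a).
integral from 14 to 23 of 3 dx
= 3 * (23 - 14)
= 3 * 9
= 27

27


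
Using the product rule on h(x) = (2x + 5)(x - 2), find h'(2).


Let u(x) = 2x + 5 and v(x) = x - 2
u'(x) = 2
v'(x) = 1
Product rule: h'(x) = u'(x)*v(x) + u(x)*v'(x)
= 2 * (x - 2) + (2x + 5) * 1
At x = 2:
u(2) = 2 * 2 + 5 = 9
v(2) = 1 * 2 - 2 = 0
h'(2) = 2 * 0 + 9 * 1
= 0 + 9
= 9

9


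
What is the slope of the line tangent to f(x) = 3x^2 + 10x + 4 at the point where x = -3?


The slope of the tangent line equals f'(x) at the point.
f(x) = 3x^2 + 10x + 4
f'(x) = 6x + 10
At x = -3:
f'(-3) = 6 * (-3) + 10
= -18 + 10
= -8

-8


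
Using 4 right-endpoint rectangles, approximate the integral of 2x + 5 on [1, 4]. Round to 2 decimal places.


Right Riemann sum uses right endpoints of each subinterval.
Interval: [1, 4], n = 4
dx = (4 - 1) / 4 = 3/4
Right endpoints: [7/4, 5/2, 13/4, 4]
f values: [17/2, 10, 23/2, 13]
Sum = dx * (sum of f values)
= 3/4 * 43
= 129/4 = 32.25

32.25


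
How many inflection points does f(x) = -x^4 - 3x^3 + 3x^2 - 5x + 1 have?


Inflection points occur where f''(x) = 0 and concavity changes.
f(x) = -x^4 - 3x^3 + 3x^2 - 5x + 1
f'(x) = -4x^3 - 9x^2 + 6x - 5
f''(x) = -12x^2 - 18x + 6
This is a quadratic in x. Use the discriminant to count real roots.
Discriminant = (-18)^2 - 4 * (-12) * 6
= 324 - (-288)
= 612
Since discriminant > 0, f''(x) = 0 has 2 distinct real solutions.
A quadratic with two distinct real roots changes sign at each root, so concavity changes at both.
Number of inflection points: 2

2


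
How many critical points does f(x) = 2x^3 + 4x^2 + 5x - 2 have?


Find where f'(x) = 0:
f(x) = 2x^3 + 4x^2 + 5x - 2
f'(x) = 6x^2 + 8x + 5
This is a quadratic in x. Use the discriminant to count real roots.
Discriminant = (8)^2 - 4 * 6 * 5
= 64 - 120
= -56
Since discriminant < 0, f'(x) = 0 has no real solutions.
Number of critical points: 0

0


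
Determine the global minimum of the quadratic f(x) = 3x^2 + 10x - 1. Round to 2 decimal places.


For a quadratic f(x) = ax^2 + bx + c with a > 0, the minimum is at the vertex.
Vertex x-coordinate: x = -b/(2a)
x = -(10) / (2 * 3)
x = -10/6 = -5/3
Substitute back to find the minimum value:
f(-5/3) = 3 * (-5/3)^2 + 10 * (-5/3) - 1
= 25/3 - 50/3 - 1
= -28/3 ≈ -9.33

-9.33


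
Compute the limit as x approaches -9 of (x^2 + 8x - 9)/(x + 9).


Direct substitution gives 0/0, so we factor the numerator.
Factor: (x^2 + 8x - 9) = (x + 9)(x - 1)
Cancel the common factor (x + 9):
(x^2 + 8x - 9)/(x + 9) = (x - 1)
Now substitute x = -9:
= (-9) - (1) = -10

-10


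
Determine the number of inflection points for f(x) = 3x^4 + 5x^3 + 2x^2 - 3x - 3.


Inflection points occur where f''(x) = 0 and concavity changes.
f(x) = 3x^4 + 5x^3 + 2x^2 - 3x - 3
f'(x) = 12x^3 + 15x^2 + 4x - 3
f''(x) = 36x^2 + 30x + 4
This is a quadratic in x. Use the discriminant to count real roots.
Discriminant = (30)^2 - 4 * 36 * 4
= 900 - 576
= 324
Since discriminant > 0, f''(x) = 0 has 2 distinct real solutions.
A quadratic with two distinct real roots changes sign at each root, so concavity changes at both.
Number of inflection points: 2

2


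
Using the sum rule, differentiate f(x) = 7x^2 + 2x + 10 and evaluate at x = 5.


Differentiate term by term using power and sum rules:
f(x) = 7x^2 + 2x + 10
f'(x) = 14x + 2
Substitute x = 5:
f'(5) = 14 * 5 + 2
= 70 + 2
= 72

72


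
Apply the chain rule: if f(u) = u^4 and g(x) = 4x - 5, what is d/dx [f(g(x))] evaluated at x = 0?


Using the chain rule: (f(g(x)))' = f'(g(x)) * g'(x)
First, find g(0):
g(0) = 4 * 0 - 5 = -5
Next, f'(u) = 4u^3
And g'(x) = 4
So f'(g(0)) * g'(0)
= 4 * (-5)^3 * 4
= 4 * (-125) * 4
= -2000

-2000


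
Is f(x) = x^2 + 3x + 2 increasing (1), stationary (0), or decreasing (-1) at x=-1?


Compute f'(x) to determine behavior:
f'(x) = 2x + 3
f'(-1) = 2 * (-1) + 3
= -2 + 3
= 1
Since f'(-1) > 0, the function is increasing (1)

1


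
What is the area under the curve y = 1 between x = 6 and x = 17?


The area under a constant function y = 1 is a rectangle.
Width = 17 - 6 = 11
Height = 1
Area = width * height
= 11 * 1
= 11

11


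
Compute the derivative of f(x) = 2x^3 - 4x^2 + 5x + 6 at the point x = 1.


Differentiate f(x) = 2x^3 - 4x^2 + 5x + 6 term by term:
f'(x) = 6x^2 - 8x + 5
Substitute x = 1:
f'(1) = 6 * 1^2 - 8 * 1 + 5
= 6 - 8 + 5
= 3

3


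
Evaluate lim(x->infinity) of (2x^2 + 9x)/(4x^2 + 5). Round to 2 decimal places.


For limits at infinity with equal-degree polynomials,
we compare leading coefficients.
Numerator leading term: 2x^2
Denominator leading term: 4x^2
Divide both by x^2:
lim = (2 + 9/x) / (4 + 5/x^2)
As x -> infinity, the 1/x and 1/x^2 terms vanish:
= 2/4 = 1/2 = 0.50

0.50


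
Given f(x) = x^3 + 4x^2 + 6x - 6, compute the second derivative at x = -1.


First derivative:
f'(x) = 3x^2 + 8x + 6
Second derivative:
f''(x) = 6x + 8
Substitute x = -1:
f''(-1) = 6 * (-1) + 8
= -6 + 8
= 2

2


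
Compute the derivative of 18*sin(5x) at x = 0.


Apply the chain rule to differentiate 18*sin(5x):
d/dx [18*sin(5x)]
= 18 * cos(5x) * d/dx(5x)
= 18 * 5 * cos(5x)
= 90 * cos(5x)
Evaluate at x = 0:
= 90 * cos(0)
= 90 * 1
= 90

90


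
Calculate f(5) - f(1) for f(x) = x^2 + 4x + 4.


Net change = f(b) - f(a)
f(x) = x^2 + 4x + 4
Compute f(5):
f(5) = 1 * 5^2 + 4 * 5 + 4
= 25 + 20 + 4
= 49
Compute f(1):
f(1) = 1 * 1^2 + 4 * 1 + 4
= 1 + 4 + 4
= 9
Net change = 49 - 9 = 40

40


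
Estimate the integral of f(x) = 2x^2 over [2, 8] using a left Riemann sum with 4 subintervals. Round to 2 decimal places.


Left Riemann sum uses left endpoints of each subinterval.
Interval: [2, 8], n = 4
dx = (8 - 2) / 4 = 3/2
Left endpoints: [2, 7/2, 5, 13/2]
f values: [8, 49/2, 50, 169/2]
Sum = dx * (sum of f values)
= 3/2 * 167
= 501/2 = 250.50

250.50


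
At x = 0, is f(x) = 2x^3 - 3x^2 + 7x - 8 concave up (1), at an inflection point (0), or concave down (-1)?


Concavity is determined by the sign of f''(x).
f(x) = 2x^3 - 3x^2 + 7x - 8
f'(x) = 6x^2 - 6x + 7
f''(x) = 12x - 6
f''(0) = 12 * 0 - 6
= 0 - 6
= -6
Since f''(0) < 0, the function is concave down (-1)

-1


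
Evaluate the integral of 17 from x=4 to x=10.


The integral of a constant k over [a, b] equals k * (b - a).
integral from 4 to 10 of 17 dx
= 17 * (10 - 4)
= 17 * 6
= 102

102


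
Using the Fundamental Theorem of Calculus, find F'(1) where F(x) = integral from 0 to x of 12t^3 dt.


By the Fundamental Theorem of Calculus (Part 1):
If F(x) = integral from 0 to x of f(t) dt, then F'(x) = f(x)
Here f(t) = 12t^3
So F'(x) = 12x^3
Evaluate at x = 1:
F'(1) = 12 * 1^3
= 12 * 1
= 12

12


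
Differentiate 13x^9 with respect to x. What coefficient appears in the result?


We apply the power rule: d/dx [ax^n] = a*n * x^(n-1)
d/dx [13x^9]
= 13 * 9 * x^(9-1)
= 117x^8
The coefficient is 117

117


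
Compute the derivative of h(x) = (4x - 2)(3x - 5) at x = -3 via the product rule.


Let u(x) = 4x - 2 and v(x) = 3x - 5
u'(x) = 4
v'(x) = 3
Product rule: h'(x) = u'(x)*v(x) + u(x)*v'(x)
= 4 * (3x - 5) + (4x - 2) * 3
At x = -3:
u(-3) = 4 * (-3) - 2 = -14
v(-3) = 3 * (-3) - 5 = -14
h'(-3) = 4 * (-14) + (-14) * 3
= -56 - 42
= -98

-98


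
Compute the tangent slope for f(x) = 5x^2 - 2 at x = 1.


The slope of the tangent line equals f'(x) at the point.
f(x) = 5x^2 - 2
f'(x) = 10x
At x = 1:
f'(1) = 10 * 1 + 0
= 10 + 0
= 10

10


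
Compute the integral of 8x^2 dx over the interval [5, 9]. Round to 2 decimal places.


Find the antiderivative of 8x^2:
F(x) = 8/3 * x^3
Apply the Fundamental Theorem of Calculus:
F(9) - F(5)
= 8/3 * 9^3 - 8/3 * 5^3
= 8/3 * (729 - 125)
= 8/3 * 604
= 4832/3 ≈ 1610.67

1610.67


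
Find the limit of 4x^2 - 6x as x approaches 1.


Since polynomials are continuous, we use direct substitution.
lim(x->1) of 4x^2 - 6x
= 4 * 1^2 - 6 * 1 + 0
= 4 - 6 + 0
= -2

-2


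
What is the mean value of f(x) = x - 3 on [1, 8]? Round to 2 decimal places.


Average value = 1/(b-a) * integral from a to b of f(x) dx
First compute the integral of x - 3:
F(x) = (1/2)x^2 - 3x
F(8) = 1/2 * 64 - 3 * 8 = 8
F(1) = 1/2 * 1 - 3 * 1 = -5/2
Integral = 8 - (-5/2) = 21/2
Average = (21/2) / (8 - 1) = (21/2) / 7
= 3/2 = 1.50

1.50


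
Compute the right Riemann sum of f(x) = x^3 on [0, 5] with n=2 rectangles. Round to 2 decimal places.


Right Riemann sum uses right endpoints of each subinterval.
Interval: [0, 5], n = 2
dx = (5 - 0) / 2 = 5/2
Right endpoints: [5/2, 5]
f values: [125/8, 125]
Sum = dx * (sum of f values)
= 5/2 * 1125/8
= 5625/16 ≈ 351.56

351.56


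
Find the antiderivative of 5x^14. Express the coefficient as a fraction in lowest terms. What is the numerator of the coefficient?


Apply the power rule for integration:
integral of ax^n dx = a/(n+1) * x^(n+1) + C
integral of 5x^14 dx
= 5/15 * x^15 + C
= 1/3 * x^15 + C
The coefficient in lowest terms is 1/3, and its numerator is 1

1


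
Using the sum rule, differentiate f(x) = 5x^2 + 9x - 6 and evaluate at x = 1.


Differentiate term by term using power and sum rules:
f(x) = 5x^2 + 9x - 6
f'(x) = 10x + 9
Substitute x = 1:
f'(1) = 10 * 1 + 9
= 10 + 9
= 19

19


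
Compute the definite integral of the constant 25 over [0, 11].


The integral of a constant k over [a, b] equals k * (b - a).
integral from 0 to 11 of 25 dx
= 25 * (11 - 0)
= 25 * 11
= 275

275


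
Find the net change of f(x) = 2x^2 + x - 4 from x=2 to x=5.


Net change = f(b) - f(a)
f(x) = 2x^2 + x - 4
Compute f(5):
f(5) = 2 * 5^2 + 1 * 5 - 4
= 50 + 5 - 4
= 51
Compute f(2):
f(2) = 2 * 2^2 + 1 * 2 - 4
= 8 + 2 - 4
= 6
Net change = 51 - 6 = 45

45


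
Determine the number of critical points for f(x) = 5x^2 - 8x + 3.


Find where f'(x) = 0:
f'(x) = 10x - 8
Set f'(x) = 0:
10x - 8 = 0
x = 8 / 10 = 4/5
This is a linear equation in x, so there is exactly one solution.
Number of critical points: 1

1


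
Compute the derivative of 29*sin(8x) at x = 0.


Apply the chain rule to differentiate 29*sin(8x):
d/dx [29*sin(8x)]
= 29 * cos(8x) * d/dx(8x)
= 29 * 8 * cos(8x)
= 232 * cos(8x)
Evaluate at x = 0:
= 232 * cos(0)
= 232 * 1
= 232

232


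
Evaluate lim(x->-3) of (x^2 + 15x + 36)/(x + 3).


Direct substitution gives 0/0, so we factor the numerator.
Factor: (x^2 + 15x + 36) = (x + 3)(x + 12)
Cancel the common factor (x + 3):
(x^2 + 15x + 36)/(x + 3) = (x + 12)
Now substitute x = -3:
= (-3) - (-12) = 9

9


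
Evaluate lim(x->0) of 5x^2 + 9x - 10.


Since polynomials are continuous, we use direct substitution.
lim(x->0) of 5x^2 + 9x - 10
= 5 * 0^2 + 9 * 0 - 10
= 0 + 0 - 10
= -10

-10


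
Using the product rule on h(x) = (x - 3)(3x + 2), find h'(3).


Let u(x) = x - 3 and v(x) = 3x + 2
u'(x) = 1
v'(x) = 3
Product rule: h'(x) = u'(x)*v(x) + u(x)*v'(x)
= 1 * (3x + 2) + (x - 3) * 3
At x = 3:
u(3) = 1 * 3 - 3 = 0
v(3) = 3 * 3 + 2 = 11
h'(3) = 1 * 11 + 0 * 3
= 11 + 0
= 11

11


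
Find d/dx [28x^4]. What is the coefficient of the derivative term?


We apply the power rule: d/dx [ax^n] = a*n * x^(n-1)
d/dx [28x^4]
= 28 * 4 * x^(4-1)
= 112x^3
The coefficient is 112

112


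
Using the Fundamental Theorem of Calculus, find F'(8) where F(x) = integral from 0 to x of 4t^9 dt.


By the Fundamental Theorem of Calculus (Part 1):
If F(x) = integral from 0 to x of f(t) dt, then F'(x) = f(x)
Here f(t) = 4t^9
So F'(x) = 4x^9
Evaluate at x = 8:
F'(8) = 4 * 8^9
= 4 * 134217728
= 536870912

536870912


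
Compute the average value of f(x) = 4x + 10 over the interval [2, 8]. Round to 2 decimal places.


Average value = 1/(b-a) * integral from a to b of f(x) dx
First compute the integral of 4x + 10:
F(x) = 2x^2 + 10x
F(8) = 2 * 64 + 10 * 8 = 208
F(2) = 2 * 4 + 10 * 2 = 28
Integral = 208 - 28 = 180
Average = 180 / (8 - 2) = 180 / 6
= 30 = 30.00

30.00


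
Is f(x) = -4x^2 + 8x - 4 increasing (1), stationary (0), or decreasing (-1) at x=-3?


Compute f'(x) to determine behavior:
f'(x) = -8x + 8
f'(-3) = -8 * (-3) + 8
= 24 + 8
= 32
Since f'(-3) > 0, the function is increasing (1)

1


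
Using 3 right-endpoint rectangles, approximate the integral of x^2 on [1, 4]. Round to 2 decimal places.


Right Riemann sum uses right endpoints of each subinterval.
Interval: [1, 4], n = 3
dx = (4 - 1) / 3 = 1
Right endpoints: [2, 3, 4]
f values: [4, 9, 16]
Sum = dx * (sum of f values)
= 1 * 29
= 29 = 29.00

29.00


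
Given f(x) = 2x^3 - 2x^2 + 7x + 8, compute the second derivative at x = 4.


First derivative:
f'(x) = 6x^2 - 4x + 7
Second derivative:
f''(x) = 12x - 4
Substitute x = 4:
f''(4) = 12 * 4 - 4
= 48 - 4
= 44

44


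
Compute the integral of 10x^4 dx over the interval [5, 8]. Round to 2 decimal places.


Find the antiderivative of 10x^4:
F(x) = 10/5 * x^5
Apply the Fundamental Theorem of Calculus:
F(8) - F(5)
= 10/5 * 8^5 - 10/5 * 5^5
= 10/5 * (32768 - 3125)
= 10/5 * 29643
= 59286 = 59286.00

59286.00


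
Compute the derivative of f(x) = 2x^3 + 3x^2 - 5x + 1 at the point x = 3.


Differentiate f(x) = 2x^3 + 3x^2 - 5x + 1 term by term:
f'(x) = 6x^2 + 6x - 5
Substitute x = 3:
f'(3) = 6 * 3^2 + 6 * 3 - 5
= 54 + 18 - 5
= 67

67


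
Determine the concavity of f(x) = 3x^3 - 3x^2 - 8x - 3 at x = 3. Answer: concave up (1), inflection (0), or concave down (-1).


Concavity is determined by the sign of f''(x).
f(x) = 3x^3 - 3x^2 - 8x - 3
f'(x) = 9x^2 - 6x - 8
f''(x) = 18x - 6
f''(3) = 18 * 3 - 6
= 54 - 6
= 48
Since f''(3) > 0, the function is concave up (1)

1


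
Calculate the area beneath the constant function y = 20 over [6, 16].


The area under a constant function y = 20 is a rectangle.
Width = 16 - 6 = 10
Height = 20
Area = width * height
= 10 * 20
= 200

200


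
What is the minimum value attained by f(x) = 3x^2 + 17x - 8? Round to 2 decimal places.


For a quadratic f(x) = ax^2 + bx + c with a > 0, the minimum is at the vertex.
Vertex x-coordinate: x = -b/(2a)
x = -(17) / (2 * 3)
x = -17/6
Substitute back to find the minimum value:
f(-17/6) = 3 * (-17/6)^2 + 17 * (-17/6) - 8
= 289/12 - 289/6 - 8
= -385/12 ≈ -32.08

-32.08


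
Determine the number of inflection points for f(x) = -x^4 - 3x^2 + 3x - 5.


Inflection points occur where f''(x) = 0 and concavity changes.
f(x) = -x^4 - 3x^2 + 3x - 5
f'(x) = -4x^3 - 6x + 3
f''(x) = -12x^2 - 6
This is a quadratic in x. Use the discriminant to count real roots.
Discriminant = (0)^2 - 4 * (-12) * (-6)
= 0 - 288
= -288
Since discriminant < 0, f''(x) = 0 has no real solutions.
Number of inflection points: 0

0


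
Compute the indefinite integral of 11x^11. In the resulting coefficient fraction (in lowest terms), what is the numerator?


Apply the power rule for integration:
integral of ax^n dx = a/(n+1) * x^(n+1) + C
integral of 11x^11 dx
= 11/12 * x^12 + C
The coefficient in lowest terms is 11/12, and its numerator is 11

11


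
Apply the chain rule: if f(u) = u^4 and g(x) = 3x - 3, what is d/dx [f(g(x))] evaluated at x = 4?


Using the chain rule: (f(g(x)))' = f'(g(x)) * g'(x)
First, find g(4):
g(4) = 3 * 4 - 3 = 9
Next, f'(u) = 4u^3
And g'(x) = 3
So f'(g(4)) * g'(4)
= 4 * 9^3 * 3
= 4 * 729 * 3
= 8748

8748


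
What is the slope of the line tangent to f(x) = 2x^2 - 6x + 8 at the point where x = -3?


The slope of the tangent line equals f'(x) at the point.
f(x) = 2x^2 - 6x + 8
f'(x) = 4x - 6
At x = -3:
f'(-3) = 4 * (-3) - 6
= -12 - 6
= -18

-18


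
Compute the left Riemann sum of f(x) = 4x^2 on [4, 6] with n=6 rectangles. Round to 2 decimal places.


Left Riemann sum uses left endpoints of each subinterval.
Interval: [4, 6], n = 6
dx = (6 - 4) / 6 = 1/3
Left endpoints: [4, 13/3, 14/3, 5, 16/3, 17/3]
f values: [64, 676/9, 784/9, 100, 1024/9, 1156/9]
Sum = dx * (sum of f values)
= 1/3 * 5116/9
= 5116/27 ≈ 189.48

189.48


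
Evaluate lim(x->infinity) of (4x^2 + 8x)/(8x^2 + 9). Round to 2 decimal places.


For limits at infinity with equal-degree polynomials,
we compare leading coefficients.
Numerator leading term: 4x^2
Denominator leading term: 8x^2
Divide both by x^2:
lim = (4 + 8/x) / (8 + 9/x^2)
As x -> infinity, the 1/x and 1/x^2 terms vanish:
= 4/8 = 1/2 = 0.50

0.50


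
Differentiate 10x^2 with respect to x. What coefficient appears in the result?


We apply the power rule: d/dx [ax^n] = a*n * x^(n-1)
d/dx [10x^2]
= 10 * 2 * x^(2-1)
= 20x
The coefficient is 20

20


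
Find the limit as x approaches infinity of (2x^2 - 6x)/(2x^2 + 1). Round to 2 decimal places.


For limits at infinity with equal-degree polynomials,
we compare leading coefficients.
Numerator leading term: 2x^2
Denominator leading term: 2x^2
Divide both by x^2:
lim = (2 - 6/x) / (2 + 1/x^2)
As x -> infinity, the 1/x and 1/x^2 terms vanish:
= 2/2 = 1 = 1.00

1.00


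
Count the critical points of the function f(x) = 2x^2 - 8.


Find where f'(x) = 0:
f'(x) = 4x
Set f'(x) = 0:
4x = 0
x = 0 / 4 = 0
This is a linear equation in x, so there is exactly one solution.
Number of critical points: 1

1


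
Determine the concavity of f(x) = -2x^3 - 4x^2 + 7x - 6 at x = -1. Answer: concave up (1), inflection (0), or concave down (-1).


Concavity is determined by the sign of f''(x).
f(x) = -2x^3 - 4x^2 + 7x - 6
f'(x) = -6x^2 - 8x + 7
f''(x) = -12x - 8
f''(-1) = -12 * (-1) - 8
= 12 - 8
= 4
Since f''(-1) > 0, the function is concave up (1)

1


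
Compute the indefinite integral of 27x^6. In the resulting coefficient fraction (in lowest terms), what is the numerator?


Apply the power rule for integration:
integral of ax^n dx = a/(n+1) * x^(n+1) + C
integral of 27x^6 dx
= 27/7 * x^7 + C
The coefficient in lowest terms is 27/7, and its numerator is 27

27


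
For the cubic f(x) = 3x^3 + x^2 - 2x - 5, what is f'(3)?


Differentiate f(x) = 3x^3 + x^2 - 2x - 5 term by term:
f'(x) = 9x^2 + 2x - 2
Substitute x = 3:
f'(3) = 9 * 3^2 + 2 * 3 - 2
= 81 + 6 - 2
= 85

85


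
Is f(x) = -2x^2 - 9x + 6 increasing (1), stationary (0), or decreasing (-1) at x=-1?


Compute f'(x) to determine behavior:
f'(x) = -4x - 9
f'(-1) = -4 * (-1) - 9
= 4 - 9
= -5
Since f'(-1) < 0, the function is decreasing (-1)

-1


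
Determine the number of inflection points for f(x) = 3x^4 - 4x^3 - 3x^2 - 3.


Inflection points occur where f''(x) = 0 and concavity changes.
f(x) = 3x^4 - 4x^3 - 3x^2 - 3
f'(x) = 12x^3 - 12x^2 - 6x
f''(x) = 36x^2 - 24x - 6
This is a quadratic in x. Use the discriminant to count real roots.
Discriminant = (-24)^2 - 4 * 36 * (-6)
= 576 - (-864)
= 1440
Since discriminant > 0, f''(x) = 0 has 2 distinct real solutions.
A quadratic with two distinct real roots changes sign at each root, so concavity changes at both.
Number of inflection points: 2

2


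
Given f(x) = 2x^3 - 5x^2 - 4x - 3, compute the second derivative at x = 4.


First derivative:
f'(x) = 6x^2 - 10x - 4
Second derivative:
f''(x) = 12x - 10
Substitute x = 4:
f''(4) = 12 * 4 - 10
= 48 - 10
= 38

38


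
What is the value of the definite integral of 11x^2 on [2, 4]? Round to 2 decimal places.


Find the antiderivative of 11x^2:
F(x) = 11/3 * x^3
Apply the Fundamental Theorem of Calculus:
F(4) - F(2)
= 11/3 * 4^3 - 11/3 * 2^3
= 11/3 * (64 - 8)
= 11/3 * 56
= 616/3 ≈ 205.33

205.33


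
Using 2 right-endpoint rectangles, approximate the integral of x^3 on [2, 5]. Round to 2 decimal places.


Right Riemann sum uses right endpoints of each subinterval.
Interval: [2, 5], n = 2
dx = (5 - 2) / 2 = 3/2
Right endpoints: [7/2, 5]
f values: [343/8, 125]
Sum = dx * (sum of f values)
= 3/2 * 1343/8
= 4029/16 ≈ 251.81

251.81


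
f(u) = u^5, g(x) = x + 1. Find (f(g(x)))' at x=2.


Using the chain rule: (f(g(x)))' = f'(g(x)) * g'(x)
First, find g(2):
g(2) = 1 * 2 + 1 = 3
Next, f'(u) = 5u^4
And g'(x) = 1
So f'(g(2)) * g'(2)
= 5 * 3^4 * 1
= 5 * 81 * 1
= 405

405


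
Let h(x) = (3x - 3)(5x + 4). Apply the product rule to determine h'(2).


Let u(x) = 3x - 3 and v(x) = 5x + 4
u'(x) = 3
v'(x) = 5
Product rule: h'(x) = u'(x)*v(x) + u(x)*v'(x)
= 3 * (5x + 4) + (3x - 3) * 5
At x = 2:
u(2) = 3 * 2 - 3 = 3
v(2) = 5 * 2 + 4 = 14
h'(2) = 3 * 14 + 3 * 5
= 42 + 15
= 57

57


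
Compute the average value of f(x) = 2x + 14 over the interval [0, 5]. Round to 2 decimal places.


Average value = 1/(b-a) * integral from a to b of f(x) dx
First compute the integral of 2x + 14:
F(x) = x^2 + 14x
F(5) = 1 * 25 + 14 * 5 = 95
F(0) = 1 * 0 + 14 * 0 = 0
Integral = 95 - 0 = 95
Average = 95 / (5 - 0) = 95 / 5
= 19 = 19.00

19.00


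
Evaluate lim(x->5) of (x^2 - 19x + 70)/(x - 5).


Direct substitution gives 0/0, so we factor the numerator.
Factor: (x^2 - 19x + 70) = (x - 5)(x - 14)
Cancel the common factor (x - 5):
(x^2 - 19x + 70)/(x - 5) = (x - 14)
Now substitute x = 5:
= (5) - (14) = -9

-9


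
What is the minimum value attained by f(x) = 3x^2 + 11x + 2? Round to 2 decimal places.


For a quadratic f(x) = ax^2 + bx + c with a > 0, the minimum is at the vertex.
Vertex x-coordinate: x = -b/(2a)
x = -(11) / (2 * 3)
x = -11/6
Substitute back to find the minimum value:
f(-11/6) = 3 * (-11/6)^2 + 11 * (-11/6) + 2
= 121/12 - 121/6 + 2
= -97/12 ≈ -8.08

-8.08


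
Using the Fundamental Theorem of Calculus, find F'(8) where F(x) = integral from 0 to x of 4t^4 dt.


By the Fundamental Theorem of Calculus (Part 1):
If F(x) = integral from 0 to x of f(t) dt, then F'(x) = f(x)
Here f(t) = 4t^4
So F'(x) = 4x^4
Evaluate at x = 8:
F'(8) = 4 * 8^4
= 4 * 4096
= 16384

16384
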